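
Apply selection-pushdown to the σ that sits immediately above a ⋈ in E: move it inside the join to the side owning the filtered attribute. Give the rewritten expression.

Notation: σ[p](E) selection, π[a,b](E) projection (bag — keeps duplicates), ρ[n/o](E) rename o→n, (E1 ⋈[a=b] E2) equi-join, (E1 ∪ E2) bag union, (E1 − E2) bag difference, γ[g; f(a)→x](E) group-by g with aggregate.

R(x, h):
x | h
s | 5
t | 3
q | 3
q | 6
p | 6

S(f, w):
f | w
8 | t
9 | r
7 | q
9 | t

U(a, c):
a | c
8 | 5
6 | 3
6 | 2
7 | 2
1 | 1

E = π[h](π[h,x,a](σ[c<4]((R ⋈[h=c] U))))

σ filters on c, owned by the right side.
E' = π[h](π[h,x,a]((R ⋈[h=c] σ[c<4](U))))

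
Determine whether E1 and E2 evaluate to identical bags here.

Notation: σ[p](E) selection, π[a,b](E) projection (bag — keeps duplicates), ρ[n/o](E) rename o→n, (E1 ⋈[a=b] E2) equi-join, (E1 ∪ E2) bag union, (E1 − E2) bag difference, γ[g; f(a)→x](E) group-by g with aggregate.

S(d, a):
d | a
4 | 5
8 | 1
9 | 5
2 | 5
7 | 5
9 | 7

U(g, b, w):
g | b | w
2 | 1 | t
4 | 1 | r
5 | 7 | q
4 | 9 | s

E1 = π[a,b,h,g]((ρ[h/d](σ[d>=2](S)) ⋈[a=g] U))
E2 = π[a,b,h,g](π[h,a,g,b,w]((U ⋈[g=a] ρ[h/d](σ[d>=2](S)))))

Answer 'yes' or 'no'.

E1 per-node cardinality:
  S → 6
  σ[d>=2](S) → 6
  ρ[h/d](σ[d>=2](S)) → 6
  U → 4
  (ρ[h/d](σ[d>=2](S)) ⋈[a=g] U) → 4
  π[a,b,h,g]((ρ[h/d](σ[d>=2](S)) ⋈[a=g] U)) → 4
E2 per-node cardinality:
  U → 4
  S → 6
  σ[d>=2](S) → 6
  ρ[h/d](σ[d>=2](S)) → 6
  (U ⋈[g=a] ρ[h/d](σ[d>=2](S))) → 4
  π[h,a,g,b,w]((U ⋈[g=a] ρ[h/d](σ[d>=2](S)))) → 4
  π[a,b,h,g](π[h,a,g,b,w]((U ⋈[g=a] ρ[h/d](σ[d>=2](S))))) → 4

E1 and E2 produce the same multiset:
a | b | h | g
5 | 7 | 2 | 5
5 | 7 | 4 | 5
5 | 7 | 7 | 5
5 | 7 | 9 | 5

yes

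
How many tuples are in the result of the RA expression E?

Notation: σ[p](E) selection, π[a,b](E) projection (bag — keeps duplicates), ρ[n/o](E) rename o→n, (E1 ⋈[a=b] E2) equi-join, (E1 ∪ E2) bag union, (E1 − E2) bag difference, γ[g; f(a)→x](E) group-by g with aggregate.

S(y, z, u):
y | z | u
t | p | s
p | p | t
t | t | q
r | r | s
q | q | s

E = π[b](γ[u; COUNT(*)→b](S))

Subexpression sizes:
  S → 5
  γ[u; COUNT(*)→b](S) → 3
  π[b](γ[u; COUNT(*)→b](S)) → 3

|E| = 3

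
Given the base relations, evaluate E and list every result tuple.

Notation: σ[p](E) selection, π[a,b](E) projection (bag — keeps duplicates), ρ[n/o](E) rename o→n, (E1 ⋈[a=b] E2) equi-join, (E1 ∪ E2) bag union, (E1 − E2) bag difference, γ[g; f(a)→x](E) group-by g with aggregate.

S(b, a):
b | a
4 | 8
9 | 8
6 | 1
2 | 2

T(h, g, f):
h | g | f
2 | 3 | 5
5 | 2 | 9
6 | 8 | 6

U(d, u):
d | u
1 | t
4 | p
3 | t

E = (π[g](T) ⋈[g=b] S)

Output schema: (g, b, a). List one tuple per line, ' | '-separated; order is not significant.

Row counts bottom-up:
  T → 3
  π[g](T) → 3
  S → 4
  (π[g](T) ⋈[g=b] S) → 1

== RESULT ==
g | b | a
2 | 2 | 2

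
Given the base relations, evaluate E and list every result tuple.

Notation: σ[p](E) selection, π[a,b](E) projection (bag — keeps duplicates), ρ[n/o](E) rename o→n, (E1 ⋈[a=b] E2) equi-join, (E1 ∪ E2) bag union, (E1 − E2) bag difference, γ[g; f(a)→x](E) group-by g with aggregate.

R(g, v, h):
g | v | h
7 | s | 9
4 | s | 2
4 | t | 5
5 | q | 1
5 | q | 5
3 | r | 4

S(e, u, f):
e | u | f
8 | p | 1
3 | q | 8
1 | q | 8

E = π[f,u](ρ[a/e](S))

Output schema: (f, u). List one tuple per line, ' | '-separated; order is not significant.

Stepwise |·|:
  S → 3
  ρ[a/e](S) → 3
  π[f,u](ρ[a/e](S)) → 3

== RESULT ==
f | u
1 | p
8 | q
8 | q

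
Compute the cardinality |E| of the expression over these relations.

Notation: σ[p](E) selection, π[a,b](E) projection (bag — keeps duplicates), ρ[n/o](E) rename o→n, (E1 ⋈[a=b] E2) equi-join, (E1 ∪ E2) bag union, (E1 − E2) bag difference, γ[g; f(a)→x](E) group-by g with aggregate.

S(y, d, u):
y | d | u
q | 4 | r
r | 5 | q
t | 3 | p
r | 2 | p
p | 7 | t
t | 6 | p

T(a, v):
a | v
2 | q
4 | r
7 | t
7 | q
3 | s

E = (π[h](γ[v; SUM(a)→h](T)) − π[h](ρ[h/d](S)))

Stepwise |·|:
  T → 5
  γ[v; SUM(a)→h](T) → 4
  π[h](γ[v; SUM(a)→h](T)) → 4
  S → 6
  ρ[h/d](S) → 6
  π[h](ρ[h/d](S)) → 6
  (π[h](γ[v; SUM(a)→h](T)) − π[h](ρ[h/d](S))) → 1

|E| = 1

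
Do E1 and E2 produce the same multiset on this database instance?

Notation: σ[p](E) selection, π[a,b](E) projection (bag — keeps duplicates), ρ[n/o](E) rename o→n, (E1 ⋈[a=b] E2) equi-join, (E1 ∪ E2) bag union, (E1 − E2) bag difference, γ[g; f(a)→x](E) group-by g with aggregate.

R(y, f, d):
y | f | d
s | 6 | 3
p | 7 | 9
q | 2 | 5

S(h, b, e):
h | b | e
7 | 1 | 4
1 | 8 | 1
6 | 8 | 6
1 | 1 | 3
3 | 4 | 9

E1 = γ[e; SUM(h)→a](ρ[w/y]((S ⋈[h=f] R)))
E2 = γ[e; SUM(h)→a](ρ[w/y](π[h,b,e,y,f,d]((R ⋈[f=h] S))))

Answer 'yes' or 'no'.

E1 subexpression sizes:
  S → 5
  R → 3
  (S ⋈[h=f] R) → 2
  ρ[w/y]((S ⋈[h=f] R)) → 2
  γ[e; SUM(h)→a](ρ[w/y]((S ⋈[h=f] R))) → 2
E2 subexpression sizes:
  R → 3
  S → 5
  (R ⋈[f=h] S) → 2
  π[h,b,e,y,f,d]((R ⋈[f=h] S)) → 2
  ρ[w/y](π[h,b,e,y,f,d]((R ⋈[f=h] S))) → 2
  γ[e; SUM(h)→a](ρ[w/y](π[h,b,e,y,f,d]((R ⋈[f=h] S)))) → 2

E1 and E2 produce the same multiset:
e | a
4 | 7
6 | 6

yes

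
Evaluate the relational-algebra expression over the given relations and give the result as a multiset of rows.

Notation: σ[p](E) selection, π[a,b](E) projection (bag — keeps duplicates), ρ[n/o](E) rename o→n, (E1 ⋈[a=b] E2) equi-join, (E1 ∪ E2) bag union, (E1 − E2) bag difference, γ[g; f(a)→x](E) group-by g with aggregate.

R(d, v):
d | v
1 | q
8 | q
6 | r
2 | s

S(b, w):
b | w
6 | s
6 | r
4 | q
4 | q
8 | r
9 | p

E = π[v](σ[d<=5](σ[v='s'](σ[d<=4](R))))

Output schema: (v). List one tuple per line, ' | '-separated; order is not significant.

Per-node cardinality:
  R → 4
  σ[d<=4](R) → 2
  σ[v='s'](σ[d<=4](R)) → 1
  σ[d<=5](σ[v='s'](σ[d<=4](R))) → 1
  π[v](σ[d<=5](σ[v='s'](σ[d<=4](R)))) → 1

== RESULT ==
v
s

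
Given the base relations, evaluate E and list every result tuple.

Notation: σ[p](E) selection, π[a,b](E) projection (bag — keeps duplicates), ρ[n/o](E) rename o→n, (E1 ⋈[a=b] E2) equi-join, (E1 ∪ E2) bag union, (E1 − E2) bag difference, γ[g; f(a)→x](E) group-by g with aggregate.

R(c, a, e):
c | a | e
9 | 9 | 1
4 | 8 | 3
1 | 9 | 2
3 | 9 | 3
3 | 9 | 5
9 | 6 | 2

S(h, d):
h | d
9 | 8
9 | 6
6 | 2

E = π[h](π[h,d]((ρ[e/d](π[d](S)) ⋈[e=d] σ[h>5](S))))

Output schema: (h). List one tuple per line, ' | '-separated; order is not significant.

Per-node cardinality:
  S → 3
  π[d](S) → 3
  ρ[e/d](π[d](S)) → 3
  S → 3
  σ[h>5](S) → 3
  (ρ[e/d](π[d](S)) ⋈[e=d] σ[h>5](S)) → 3
  π[h,d]((ρ[e/d](π[d](S)) ⋈[e=d] σ[h>5](S))) → 3
  π[h](π[h,d]((ρ[e/d](π[d](S)) ⋈[e=d] σ[h>5](S)))) → 3

== RESULT ==
h
6
9
9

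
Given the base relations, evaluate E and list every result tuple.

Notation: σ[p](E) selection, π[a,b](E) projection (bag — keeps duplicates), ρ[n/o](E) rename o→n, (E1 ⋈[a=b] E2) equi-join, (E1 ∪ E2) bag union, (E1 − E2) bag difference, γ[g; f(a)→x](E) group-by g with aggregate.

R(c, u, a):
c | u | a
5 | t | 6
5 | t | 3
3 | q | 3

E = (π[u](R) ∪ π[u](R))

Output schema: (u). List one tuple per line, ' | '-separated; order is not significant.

Subexpression sizes:
  R → 3
  π[u](R) → 3
  R → 3
  π[u](R) → 3
  (π[u](R) ∪ π[u](R)) → 6

== RESULT ==
u
q
q
t
t
t
t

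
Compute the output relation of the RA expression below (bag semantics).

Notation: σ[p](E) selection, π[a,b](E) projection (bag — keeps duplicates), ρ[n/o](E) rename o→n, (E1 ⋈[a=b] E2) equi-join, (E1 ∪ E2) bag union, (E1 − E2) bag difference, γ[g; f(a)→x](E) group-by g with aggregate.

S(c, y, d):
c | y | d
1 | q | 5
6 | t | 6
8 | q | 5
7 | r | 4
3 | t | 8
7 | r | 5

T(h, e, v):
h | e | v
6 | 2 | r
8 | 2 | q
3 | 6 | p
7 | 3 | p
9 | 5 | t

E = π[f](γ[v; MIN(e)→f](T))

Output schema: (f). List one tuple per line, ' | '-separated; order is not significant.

Stepwise |·|:
  T → 5
  γ[v; MIN(e)→f](T) → 4
  π[f](γ[v; MIN(e)→f](T)) → 4

== RESULT ==
f
2
2
3
5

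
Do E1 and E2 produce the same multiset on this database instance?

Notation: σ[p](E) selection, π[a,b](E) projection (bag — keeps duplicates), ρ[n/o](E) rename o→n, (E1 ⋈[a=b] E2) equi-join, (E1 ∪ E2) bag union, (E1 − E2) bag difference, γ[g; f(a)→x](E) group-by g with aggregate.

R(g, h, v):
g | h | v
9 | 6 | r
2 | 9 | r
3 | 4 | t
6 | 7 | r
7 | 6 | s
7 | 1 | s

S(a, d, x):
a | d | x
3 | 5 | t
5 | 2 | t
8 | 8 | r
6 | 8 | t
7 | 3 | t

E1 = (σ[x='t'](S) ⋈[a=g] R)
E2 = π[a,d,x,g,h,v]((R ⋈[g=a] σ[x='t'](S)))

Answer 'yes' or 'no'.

E1 row counts bottom-up:
  S → 5
  σ[x='t'](S) → 4
  R → 6
  (σ[x='t'](S) ⋈[a=g] R) → 4
E2 row counts bottom-up:
  R → 6
  S → 5
  σ[x='t'](S) → 4
  (R ⋈[g=a] σ[x='t'](S)) → 4
  π[a,d,x,g,h,v]((R ⋈[g=a] σ[x='t'](S))) → 4

E1 and E2 produce the same multiset:
a | d | x | g | h | v
3 | 5 | t | 3 | 4 | t
6 | 8 | t | 6 | 7 | r
7 | 3 | t | 7 | 1 | s
7 | 3 | t | 7 | 6 | s

yes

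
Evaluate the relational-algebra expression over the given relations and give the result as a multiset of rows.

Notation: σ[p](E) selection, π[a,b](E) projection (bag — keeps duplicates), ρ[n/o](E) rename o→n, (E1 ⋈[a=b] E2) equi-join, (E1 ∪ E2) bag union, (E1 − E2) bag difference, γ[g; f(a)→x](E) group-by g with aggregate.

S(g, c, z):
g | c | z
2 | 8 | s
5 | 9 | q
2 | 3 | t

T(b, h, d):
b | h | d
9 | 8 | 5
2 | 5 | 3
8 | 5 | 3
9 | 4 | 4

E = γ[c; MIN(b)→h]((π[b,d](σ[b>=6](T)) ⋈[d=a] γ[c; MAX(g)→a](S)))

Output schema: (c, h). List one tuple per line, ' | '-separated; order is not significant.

Stepwise |·|:
  T → 4
  σ[b>=6](T) → 3
  π[b,d](σ[b>=6](T)) → 3
  S → 3
  γ[c; MAX(g)→a](S) → 3
  (π[b,d](σ[b>=6](T)) ⋈[d=a] γ[c; MAX(g)→a](S)) → 1
  γ[c; MIN(b)→h]((π[b,d](σ[b>=6](T)) ⋈[d=a] γ[c; MAX(g)→a](S))) → 1

== RESULT ==
c | h
9 | 9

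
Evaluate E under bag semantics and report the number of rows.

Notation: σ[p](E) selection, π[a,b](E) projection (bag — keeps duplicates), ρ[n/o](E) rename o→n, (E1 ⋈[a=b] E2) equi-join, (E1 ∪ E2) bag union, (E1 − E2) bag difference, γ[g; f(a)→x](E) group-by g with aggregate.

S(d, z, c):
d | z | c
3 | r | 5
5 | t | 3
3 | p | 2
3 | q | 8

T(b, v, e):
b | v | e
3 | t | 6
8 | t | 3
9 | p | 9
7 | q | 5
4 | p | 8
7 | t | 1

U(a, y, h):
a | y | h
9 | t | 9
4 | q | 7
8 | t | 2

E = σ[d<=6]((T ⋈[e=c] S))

Per-node cardinality:
  T → 6
  S → 4
  (T ⋈[e=c] S) → 3
  σ[d<=6]((T ⋈[e=c] S)) → 3

|E| = 3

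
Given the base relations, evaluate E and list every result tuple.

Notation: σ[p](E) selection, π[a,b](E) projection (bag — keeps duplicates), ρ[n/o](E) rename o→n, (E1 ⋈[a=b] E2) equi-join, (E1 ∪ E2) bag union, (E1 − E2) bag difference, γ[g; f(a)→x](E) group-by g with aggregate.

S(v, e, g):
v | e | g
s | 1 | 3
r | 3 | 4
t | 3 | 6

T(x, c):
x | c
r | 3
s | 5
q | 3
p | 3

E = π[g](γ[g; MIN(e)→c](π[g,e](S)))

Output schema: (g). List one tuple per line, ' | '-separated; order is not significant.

Per-node cardinality:
  S → 3
  π[g,e](S) → 3
  γ[g; MIN(e)→c](π[g,e](S)) → 3
  π[g](γ[g; MIN(e)→c](π[g,e](S))) → 3

== RESULT ==
g
3
4
6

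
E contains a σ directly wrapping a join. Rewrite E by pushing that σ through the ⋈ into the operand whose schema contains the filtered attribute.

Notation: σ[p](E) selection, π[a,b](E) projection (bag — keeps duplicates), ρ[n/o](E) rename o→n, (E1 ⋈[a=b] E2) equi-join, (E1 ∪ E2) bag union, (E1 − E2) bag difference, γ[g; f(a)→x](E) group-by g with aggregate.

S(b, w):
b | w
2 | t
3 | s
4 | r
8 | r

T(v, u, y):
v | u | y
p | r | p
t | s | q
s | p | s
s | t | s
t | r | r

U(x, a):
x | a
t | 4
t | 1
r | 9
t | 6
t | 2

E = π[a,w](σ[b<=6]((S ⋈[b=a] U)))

σ filters on b, owned by the left side.
E' = π[a,w]((σ[b<=6](S) ⋈[b=a] U))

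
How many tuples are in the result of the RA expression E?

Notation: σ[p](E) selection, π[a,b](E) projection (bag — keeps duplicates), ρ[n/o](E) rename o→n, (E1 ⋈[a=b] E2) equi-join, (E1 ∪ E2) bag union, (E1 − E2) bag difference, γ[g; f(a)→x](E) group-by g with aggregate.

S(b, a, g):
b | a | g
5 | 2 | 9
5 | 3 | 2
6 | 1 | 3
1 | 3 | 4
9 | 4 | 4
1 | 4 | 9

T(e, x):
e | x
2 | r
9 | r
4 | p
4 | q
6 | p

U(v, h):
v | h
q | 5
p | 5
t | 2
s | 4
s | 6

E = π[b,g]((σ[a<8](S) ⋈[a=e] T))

Per-node cardinality:
  S → 6
  σ[a<8](S) → 6
  T → 5
  (σ[a<8](S) ⋈[a=e] T) → 5
  π[b,g]((σ[a<8](S) ⋈[a=e] T)) → 5

|E| = 5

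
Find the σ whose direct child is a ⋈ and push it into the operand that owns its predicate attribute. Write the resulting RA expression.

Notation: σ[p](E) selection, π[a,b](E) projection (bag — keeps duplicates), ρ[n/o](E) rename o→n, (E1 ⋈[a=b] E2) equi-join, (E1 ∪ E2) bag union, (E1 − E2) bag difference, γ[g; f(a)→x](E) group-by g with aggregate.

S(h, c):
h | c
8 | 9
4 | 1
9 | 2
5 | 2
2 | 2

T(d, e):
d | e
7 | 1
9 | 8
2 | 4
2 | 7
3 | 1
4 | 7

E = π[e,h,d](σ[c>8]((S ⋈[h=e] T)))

σ filters on c, owned by the left side.
E' = π[e,h,d]((σ[c>8](S) ⋈[h=e] T))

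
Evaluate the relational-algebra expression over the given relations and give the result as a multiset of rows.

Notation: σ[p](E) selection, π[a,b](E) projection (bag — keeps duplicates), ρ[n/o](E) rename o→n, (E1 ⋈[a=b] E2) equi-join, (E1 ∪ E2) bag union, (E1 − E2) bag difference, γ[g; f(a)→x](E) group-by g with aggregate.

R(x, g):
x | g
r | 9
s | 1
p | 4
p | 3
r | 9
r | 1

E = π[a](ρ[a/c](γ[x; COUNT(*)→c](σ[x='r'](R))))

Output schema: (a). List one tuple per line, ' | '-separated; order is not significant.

Subexpression sizes:
  R → 6
  σ[x='r'](R) → 3
  γ[x; COUNT(*)→c](σ[x='r'](R)) → 1
  ρ[a/c](γ[x; COUNT(*)→c](σ[x='r'](R))) → 1
  π[a](ρ[a/c](γ[x; COUNT(*)→c](σ[x='r'](R)))) → 1

== RESULT ==
a
3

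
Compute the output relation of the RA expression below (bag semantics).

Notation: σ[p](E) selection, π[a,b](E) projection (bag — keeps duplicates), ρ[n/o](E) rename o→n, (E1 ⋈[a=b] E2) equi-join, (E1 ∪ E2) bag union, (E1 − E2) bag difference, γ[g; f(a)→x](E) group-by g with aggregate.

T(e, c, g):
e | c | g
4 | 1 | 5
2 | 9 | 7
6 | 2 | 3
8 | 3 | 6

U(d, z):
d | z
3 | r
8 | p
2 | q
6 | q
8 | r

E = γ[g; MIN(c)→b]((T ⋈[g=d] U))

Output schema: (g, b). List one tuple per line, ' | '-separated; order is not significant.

Per-node cardinality:
  T → 4
  U → 5
  (T ⋈[g=d] U) → 2
  γ[g; MIN(c)→b]((T ⋈[g=d] U)) → 2

== RESULT ==
g | b
3 | 2
6 | 3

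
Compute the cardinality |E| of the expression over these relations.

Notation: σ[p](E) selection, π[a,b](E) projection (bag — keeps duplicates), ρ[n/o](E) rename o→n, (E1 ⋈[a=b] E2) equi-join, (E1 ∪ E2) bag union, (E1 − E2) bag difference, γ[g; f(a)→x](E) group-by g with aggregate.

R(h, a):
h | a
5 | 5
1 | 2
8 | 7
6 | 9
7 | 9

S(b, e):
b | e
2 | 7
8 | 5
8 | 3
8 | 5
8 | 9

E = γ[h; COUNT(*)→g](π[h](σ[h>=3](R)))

Stepwise |·|:
  R → 5
  σ[h>=3](R) → 4
  π[h](σ[h>=3](R)) → 4
  γ[h; COUNT(*)→g](π[h](σ[h>=3](R))) → 4

|E| = 4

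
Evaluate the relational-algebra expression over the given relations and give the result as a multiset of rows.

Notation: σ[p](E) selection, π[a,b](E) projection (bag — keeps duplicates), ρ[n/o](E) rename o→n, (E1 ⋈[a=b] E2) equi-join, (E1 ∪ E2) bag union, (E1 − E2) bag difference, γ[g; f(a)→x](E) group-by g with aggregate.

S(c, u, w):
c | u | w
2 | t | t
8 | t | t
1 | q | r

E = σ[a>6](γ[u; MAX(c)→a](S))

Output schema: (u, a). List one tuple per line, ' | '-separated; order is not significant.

Subexpression sizes:
  S → 3
  γ[u; MAX(c)→a](S) → 2
  σ[a>6](γ[u; MAX(c)→a](S)) → 1

== RESULT ==
u | a
t | 8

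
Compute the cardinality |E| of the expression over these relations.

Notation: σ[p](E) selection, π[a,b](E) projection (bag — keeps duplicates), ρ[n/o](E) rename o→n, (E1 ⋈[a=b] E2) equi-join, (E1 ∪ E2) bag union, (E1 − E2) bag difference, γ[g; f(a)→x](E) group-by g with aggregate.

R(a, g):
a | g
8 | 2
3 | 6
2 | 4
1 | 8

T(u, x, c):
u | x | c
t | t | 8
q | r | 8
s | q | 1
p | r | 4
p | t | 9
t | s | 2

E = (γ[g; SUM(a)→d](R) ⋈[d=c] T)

Per-node cardinality:
  R → 4
  γ[g; SUM(a)→d](R) → 4
  T → 6
  (γ[g; SUM(a)→d](R) ⋈[d=c] T) → 4

|E| = 4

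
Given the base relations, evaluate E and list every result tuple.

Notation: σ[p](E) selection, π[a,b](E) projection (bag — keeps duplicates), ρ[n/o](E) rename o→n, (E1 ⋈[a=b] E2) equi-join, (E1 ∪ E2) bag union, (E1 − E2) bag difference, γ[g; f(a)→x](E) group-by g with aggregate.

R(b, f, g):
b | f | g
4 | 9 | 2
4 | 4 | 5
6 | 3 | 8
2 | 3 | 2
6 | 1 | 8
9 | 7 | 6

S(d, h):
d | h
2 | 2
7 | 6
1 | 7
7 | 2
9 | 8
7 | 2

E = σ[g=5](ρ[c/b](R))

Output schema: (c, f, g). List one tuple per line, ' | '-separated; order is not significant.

Stepwise |·|:
  R → 6
  ρ[c/b](R) → 6
  σ[g=5](ρ[c/b](R)) → 1

== RESULT ==
c | f | g
4 | 4 | 5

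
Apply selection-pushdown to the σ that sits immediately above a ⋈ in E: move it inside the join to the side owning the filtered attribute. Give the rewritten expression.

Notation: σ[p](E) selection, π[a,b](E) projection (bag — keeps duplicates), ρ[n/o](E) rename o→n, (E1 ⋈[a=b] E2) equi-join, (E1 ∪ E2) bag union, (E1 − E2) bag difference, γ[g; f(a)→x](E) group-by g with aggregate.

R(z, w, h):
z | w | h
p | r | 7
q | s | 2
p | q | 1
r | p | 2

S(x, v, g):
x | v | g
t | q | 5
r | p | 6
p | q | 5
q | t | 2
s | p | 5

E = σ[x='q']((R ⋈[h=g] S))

σ filters on x, owned by the right side.
E' = (R ⋈[h=g] σ[x='q'](S))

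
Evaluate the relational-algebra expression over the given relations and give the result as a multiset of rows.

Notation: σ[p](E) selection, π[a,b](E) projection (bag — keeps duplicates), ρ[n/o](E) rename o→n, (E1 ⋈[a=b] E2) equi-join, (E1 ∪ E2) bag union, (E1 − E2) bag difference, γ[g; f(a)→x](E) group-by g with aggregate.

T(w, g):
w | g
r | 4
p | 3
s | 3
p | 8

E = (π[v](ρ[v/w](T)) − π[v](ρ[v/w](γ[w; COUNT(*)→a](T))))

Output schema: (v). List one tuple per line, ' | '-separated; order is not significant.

Row counts bottom-up:
  T → 4
  ρ[v/w](T) → 4
  π[v](ρ[v/w](T)) → 4
  T → 4
  γ[w; COUNT(*)→a](T) → 3
  ρ[v/w](γ[w; COUNT(*)→a](T)) → 3
  π[v](ρ[v/w](γ[w; COUNT(*)→a](T))) → 3
  (π[v](ρ[v/w](T)) − π[v](ρ[v/w](γ[w; COUNT(*)→a](T)))) → 1

== RESULT ==
v
p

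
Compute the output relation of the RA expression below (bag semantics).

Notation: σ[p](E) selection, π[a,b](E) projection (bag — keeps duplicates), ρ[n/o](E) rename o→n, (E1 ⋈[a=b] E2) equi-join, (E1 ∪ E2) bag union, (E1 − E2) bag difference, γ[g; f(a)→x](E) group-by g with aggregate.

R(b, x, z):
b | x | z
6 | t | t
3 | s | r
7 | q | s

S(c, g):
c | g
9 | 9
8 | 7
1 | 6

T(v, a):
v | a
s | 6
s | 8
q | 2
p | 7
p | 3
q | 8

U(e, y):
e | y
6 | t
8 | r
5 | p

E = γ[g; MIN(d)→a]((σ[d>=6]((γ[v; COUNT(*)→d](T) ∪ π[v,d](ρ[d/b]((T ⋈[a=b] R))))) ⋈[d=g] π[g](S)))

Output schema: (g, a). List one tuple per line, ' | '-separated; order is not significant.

Per-node cardinality:
  T → 6
  γ[v; COUNT(*)→d](T) → 3
  T → 6
  R → 3
  (T ⋈[a=b] R) → 3
  ρ[d/b]((T ⋈[a=b] R)) → 3
  π[v,d](ρ[d/b]((T ⋈[a=b] R))) → 3
  (γ[v; COUNT(*)→d](T) ∪ π[v,d](ρ[d/b]((T ⋈[a=b] R)))) → 6
  σ[d>=6]((γ[v; COUNT(*)→d](T) ∪ π[v,d](ρ[d/b]((T ⋈[a=b] R))))) → 2
  S → 3
  π[g](S) → 3
  (σ[d>=6]((γ[v; COUNT(*)→d](T) ∪ π[v,d](ρ[d/b]((T ⋈[a=b] R))))) ⋈[d=g] π[g](S)) → 2
  γ[g; MIN(d)→a]((σ[d>=6]((γ[v; COUNT(*)→d](T) ∪ π[v,d](ρ[d/b]((T ⋈[a=b] R))))) ⋈[d=g] π[g](S))) → 2

== RESULT ==
g | a
6 | 6
7 | 7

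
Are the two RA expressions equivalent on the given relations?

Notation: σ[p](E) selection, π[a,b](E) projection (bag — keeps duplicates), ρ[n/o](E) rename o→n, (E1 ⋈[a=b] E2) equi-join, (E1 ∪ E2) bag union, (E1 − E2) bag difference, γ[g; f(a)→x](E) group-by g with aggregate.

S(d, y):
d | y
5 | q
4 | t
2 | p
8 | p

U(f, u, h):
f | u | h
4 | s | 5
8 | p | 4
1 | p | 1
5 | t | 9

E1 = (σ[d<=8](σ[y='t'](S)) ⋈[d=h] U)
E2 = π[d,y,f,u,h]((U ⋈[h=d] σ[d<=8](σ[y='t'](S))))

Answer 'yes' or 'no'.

E1 subexpression sizes:
  S → 4
  σ[y='t'](S) → 1
  σ[d<=8](σ[y='t'](S)) → 1
  U → 4
  (σ[d<=8](σ[y='t'](S)) ⋈[d=h] U) → 1
E2 subexpression sizes:
  U → 4
  S → 4
  σ[y='t'](S) → 1
  σ[d<=8](σ[y='t'](S)) → 1
  (U ⋈[h=d] σ[d<=8](σ[y='t'](S))) → 1
  π[d,y,f,u,h]((U ⋈[h=d] σ[d<=8](σ[y='t'](S)))) → 1

E1 and E2 produce the same multiset:
d | y | f | u | h
4 | t | 8 | p | 4

yes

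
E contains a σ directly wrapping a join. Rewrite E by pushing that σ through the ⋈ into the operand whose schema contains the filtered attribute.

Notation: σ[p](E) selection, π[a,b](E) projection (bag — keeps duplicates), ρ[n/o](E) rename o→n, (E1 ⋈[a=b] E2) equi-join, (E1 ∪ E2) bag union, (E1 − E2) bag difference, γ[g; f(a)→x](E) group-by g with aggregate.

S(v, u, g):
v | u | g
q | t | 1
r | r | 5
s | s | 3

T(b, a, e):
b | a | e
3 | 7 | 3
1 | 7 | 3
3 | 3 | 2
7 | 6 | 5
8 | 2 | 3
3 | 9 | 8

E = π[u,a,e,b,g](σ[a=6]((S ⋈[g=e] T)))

σ filters on a, owned by the right side.
E' = π[u,a,e,b,g]((S ⋈[g=e] σ[a=6](T)))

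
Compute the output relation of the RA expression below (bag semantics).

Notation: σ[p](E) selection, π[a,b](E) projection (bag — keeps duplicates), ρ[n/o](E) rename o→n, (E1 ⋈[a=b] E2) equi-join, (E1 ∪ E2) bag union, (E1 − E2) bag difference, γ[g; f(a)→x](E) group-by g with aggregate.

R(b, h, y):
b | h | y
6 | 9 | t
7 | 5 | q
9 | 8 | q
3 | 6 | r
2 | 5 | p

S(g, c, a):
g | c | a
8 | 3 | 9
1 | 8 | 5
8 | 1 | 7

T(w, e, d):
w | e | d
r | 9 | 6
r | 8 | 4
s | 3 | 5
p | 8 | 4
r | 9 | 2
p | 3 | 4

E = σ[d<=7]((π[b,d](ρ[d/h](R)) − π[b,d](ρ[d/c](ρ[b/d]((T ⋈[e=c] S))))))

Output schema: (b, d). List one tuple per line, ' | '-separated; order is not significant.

Subexpression sizes:
  R → 5
  ρ[d/h](R) → 5
  π[b,d](ρ[d/h](R)) → 5
  T → 6
  S → 3
  (T ⋈[e=c] S) → 4
  ρ[b/d]((T ⋈[e=c] S)) → 4
  ρ[d/c](ρ[b/d]((T ⋈[e=c] S))) → 4
  π[b,d](ρ[d/c](ρ[b/d]((T ⋈[e=c] S)))) → 4
  (π[b,d](ρ[d/h](R)) − π[b,d](ρ[d/c](ρ[b/d]((T ⋈[e=c] S))))) → 5
  σ[d<=7]((π[b,d](ρ[d/h](R)) − π[b,d](ρ[d/c](ρ[b/d]((T ⋈[e=c] S)))))) → 3

== RESULT ==
b | d
2 | 5
3 | 6
7 | 5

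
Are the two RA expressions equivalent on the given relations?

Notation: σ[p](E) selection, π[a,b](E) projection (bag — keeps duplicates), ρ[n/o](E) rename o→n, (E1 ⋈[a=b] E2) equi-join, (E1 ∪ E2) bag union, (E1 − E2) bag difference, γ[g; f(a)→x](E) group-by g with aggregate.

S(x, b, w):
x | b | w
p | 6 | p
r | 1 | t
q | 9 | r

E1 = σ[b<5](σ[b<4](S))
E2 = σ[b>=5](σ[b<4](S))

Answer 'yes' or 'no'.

E1 stepwise |·|:
  S → 3
  σ[b<4](S) → 1
  σ[b<5](σ[b<4](S)) → 1
E2 stepwise |·|:
  S → 3
  σ[b<4](S) → 1
  σ[b>=5](σ[b<4](S)) → 0

E1 result:
x | b | w
r | 1 | t
E2 result:
x | b | w
(0 rows)
Witness: ('r', 1, 't') appears 1× in E1 but 0× in E2.

no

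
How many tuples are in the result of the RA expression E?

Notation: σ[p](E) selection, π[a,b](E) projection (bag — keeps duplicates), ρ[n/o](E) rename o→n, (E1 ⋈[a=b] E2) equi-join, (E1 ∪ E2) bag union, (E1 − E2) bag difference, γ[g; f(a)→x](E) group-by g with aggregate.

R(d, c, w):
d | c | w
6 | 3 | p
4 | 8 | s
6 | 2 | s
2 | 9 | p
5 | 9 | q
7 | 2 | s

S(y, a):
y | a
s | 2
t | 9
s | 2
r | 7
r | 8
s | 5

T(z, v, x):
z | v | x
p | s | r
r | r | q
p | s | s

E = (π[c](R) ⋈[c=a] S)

Row counts bottom-up:
  R → 6
  π[c](R) → 6
  S → 6
  (π[c](R) ⋈[c=a] S) → 7

|E| = 7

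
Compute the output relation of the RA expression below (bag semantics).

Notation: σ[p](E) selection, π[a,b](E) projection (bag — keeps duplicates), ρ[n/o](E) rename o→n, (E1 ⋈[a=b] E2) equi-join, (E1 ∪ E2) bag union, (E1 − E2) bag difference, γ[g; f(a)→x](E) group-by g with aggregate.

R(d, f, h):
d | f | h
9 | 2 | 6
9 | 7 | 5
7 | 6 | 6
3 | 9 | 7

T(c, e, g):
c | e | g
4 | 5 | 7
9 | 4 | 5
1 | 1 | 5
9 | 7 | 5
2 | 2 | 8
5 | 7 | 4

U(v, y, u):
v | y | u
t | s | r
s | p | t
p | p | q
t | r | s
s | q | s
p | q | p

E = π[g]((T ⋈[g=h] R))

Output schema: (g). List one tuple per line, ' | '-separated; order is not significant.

Per-node cardinality:
  T → 6
  R → 4
  (T ⋈[g=h] R) → 4
  π[g]((T ⋈[g=h] R)) → 4

== RESULT ==
g
5
5
5
7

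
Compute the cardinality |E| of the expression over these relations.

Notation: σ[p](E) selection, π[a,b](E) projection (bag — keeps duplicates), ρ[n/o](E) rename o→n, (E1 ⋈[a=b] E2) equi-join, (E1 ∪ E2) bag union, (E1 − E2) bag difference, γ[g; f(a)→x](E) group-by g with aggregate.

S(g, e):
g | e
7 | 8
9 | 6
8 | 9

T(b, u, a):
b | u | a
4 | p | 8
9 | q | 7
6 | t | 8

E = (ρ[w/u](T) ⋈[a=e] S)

Stepwise |·|:
  T → 3
  ρ[w/u](T) → 3
  S → 3
  (ρ[w/u](T) ⋈[a=e] S) → 2

|E| = 2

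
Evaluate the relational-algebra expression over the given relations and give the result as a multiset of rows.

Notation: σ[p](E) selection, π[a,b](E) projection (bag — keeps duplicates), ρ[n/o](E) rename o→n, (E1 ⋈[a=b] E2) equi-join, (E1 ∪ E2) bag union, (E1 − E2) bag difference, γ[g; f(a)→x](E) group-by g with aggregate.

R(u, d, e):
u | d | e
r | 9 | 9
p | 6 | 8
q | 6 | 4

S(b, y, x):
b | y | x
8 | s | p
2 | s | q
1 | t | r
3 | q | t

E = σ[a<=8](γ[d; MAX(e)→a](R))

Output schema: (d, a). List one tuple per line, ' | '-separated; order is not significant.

Row counts bottom-up:
  R → 3
  γ[d; MAX(e)→a](R) → 2
  σ[a<=8](γ[d; MAX(e)→a](R)) → 1

== RESULT ==
d | a
6 | 8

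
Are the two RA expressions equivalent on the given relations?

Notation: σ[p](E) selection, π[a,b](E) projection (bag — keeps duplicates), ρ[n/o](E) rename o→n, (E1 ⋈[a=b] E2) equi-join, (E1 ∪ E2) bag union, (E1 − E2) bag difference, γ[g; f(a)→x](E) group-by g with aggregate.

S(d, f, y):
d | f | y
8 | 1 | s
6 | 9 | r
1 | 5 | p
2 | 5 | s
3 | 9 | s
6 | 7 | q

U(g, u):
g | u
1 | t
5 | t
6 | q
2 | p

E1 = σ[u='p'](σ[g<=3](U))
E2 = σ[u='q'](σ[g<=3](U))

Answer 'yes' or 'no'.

E1 per-node cardinality:
  U → 4
  σ[g<=3](U) → 2
  σ[u='p'](σ[g<=3](U)) → 1
E2 per-node cardinality:
  U → 4
  σ[g<=3](U) → 2
  σ[u='q'](σ[g<=3](U)) → 0

E1 result:
g | u
2 | p
E2 result:
g | u
(0 rows)
Witness: (2, 'p') appears 1× in E1 but 0× in E2.

no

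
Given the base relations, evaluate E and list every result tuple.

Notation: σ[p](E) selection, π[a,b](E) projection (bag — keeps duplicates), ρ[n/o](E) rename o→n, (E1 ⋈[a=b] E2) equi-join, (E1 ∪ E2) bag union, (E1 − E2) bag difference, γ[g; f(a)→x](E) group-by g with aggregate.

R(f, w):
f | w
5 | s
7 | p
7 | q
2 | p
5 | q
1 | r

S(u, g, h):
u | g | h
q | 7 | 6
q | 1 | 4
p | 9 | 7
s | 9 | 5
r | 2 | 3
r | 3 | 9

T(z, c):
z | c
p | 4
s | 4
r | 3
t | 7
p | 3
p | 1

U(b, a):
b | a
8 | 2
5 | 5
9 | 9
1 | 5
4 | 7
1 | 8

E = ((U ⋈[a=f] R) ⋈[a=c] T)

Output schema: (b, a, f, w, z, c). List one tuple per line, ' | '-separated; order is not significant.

Row counts bottom-up:
  U → 6
  R → 6
  (U ⋈[a=f] R) → 7
  T → 6
  ((U ⋈[a=f] R) ⋈[a=c] T) → 2

== RESULT ==
b | a | f | w | z | c
4 | 7 | 7 | p | t | 7
4 | 7 | 7 | q | t | 7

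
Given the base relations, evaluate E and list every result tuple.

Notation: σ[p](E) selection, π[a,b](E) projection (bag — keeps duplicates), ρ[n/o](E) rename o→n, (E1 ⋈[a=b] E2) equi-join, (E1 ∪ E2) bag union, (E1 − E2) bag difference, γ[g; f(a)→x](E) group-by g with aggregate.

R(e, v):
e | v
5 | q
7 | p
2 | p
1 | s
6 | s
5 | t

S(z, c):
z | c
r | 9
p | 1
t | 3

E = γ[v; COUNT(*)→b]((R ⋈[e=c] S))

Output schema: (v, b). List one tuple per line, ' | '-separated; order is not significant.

Subexpression sizes:
  R → 6
  S → 3
  (R ⋈[e=c] S) → 1
  γ[v; COUNT(*)→b]((R ⋈[e=c] S)) → 1

== RESULT ==
v | b
s | 1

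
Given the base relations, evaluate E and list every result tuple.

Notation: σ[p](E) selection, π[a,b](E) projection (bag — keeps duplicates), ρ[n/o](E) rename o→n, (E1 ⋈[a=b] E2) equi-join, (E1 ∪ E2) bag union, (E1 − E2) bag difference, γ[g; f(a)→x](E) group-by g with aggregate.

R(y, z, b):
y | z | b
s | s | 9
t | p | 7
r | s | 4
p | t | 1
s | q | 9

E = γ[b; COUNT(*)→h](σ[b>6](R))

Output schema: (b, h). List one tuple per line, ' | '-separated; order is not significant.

Row counts bottom-up:
  R → 5
  σ[b>6](R) → 3
  γ[b; COUNT(*)→h](σ[b>6](R)) → 2

== RESULT ==
b | h
7 | 1
9 | 2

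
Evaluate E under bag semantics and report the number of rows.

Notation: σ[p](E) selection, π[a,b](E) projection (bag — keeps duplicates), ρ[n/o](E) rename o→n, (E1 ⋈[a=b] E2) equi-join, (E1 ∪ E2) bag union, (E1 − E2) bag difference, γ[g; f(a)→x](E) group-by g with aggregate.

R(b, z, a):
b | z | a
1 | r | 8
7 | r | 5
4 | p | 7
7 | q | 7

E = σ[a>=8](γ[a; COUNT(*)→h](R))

Subexpression sizes:
  R → 4
  γ[a; COUNT(*)→h](R) → 3
  σ[a>=8](γ[a; COUNT(*)→h](R)) → 1

|E| = 1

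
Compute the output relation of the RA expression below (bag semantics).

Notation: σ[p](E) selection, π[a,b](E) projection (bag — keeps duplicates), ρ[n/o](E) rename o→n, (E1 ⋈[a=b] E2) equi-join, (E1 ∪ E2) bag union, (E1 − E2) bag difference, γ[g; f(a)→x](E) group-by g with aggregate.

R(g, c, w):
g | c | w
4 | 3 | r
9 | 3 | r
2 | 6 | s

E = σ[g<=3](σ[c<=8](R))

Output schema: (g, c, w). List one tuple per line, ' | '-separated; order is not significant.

Row counts bottom-up:
  R → 3
  σ[c<=8](R) → 3
  σ[g<=3](σ[c<=8](R)) → 1

== RESULT ==
g | c | w
2 | 6 | s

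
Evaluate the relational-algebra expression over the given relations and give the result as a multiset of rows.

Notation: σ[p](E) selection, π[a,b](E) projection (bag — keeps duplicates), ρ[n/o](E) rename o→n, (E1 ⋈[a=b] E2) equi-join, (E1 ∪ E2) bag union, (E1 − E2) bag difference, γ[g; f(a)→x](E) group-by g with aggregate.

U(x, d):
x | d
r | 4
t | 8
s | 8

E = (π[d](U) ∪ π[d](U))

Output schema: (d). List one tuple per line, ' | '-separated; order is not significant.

Row counts bottom-up:
  U → 3
  π[d](U) → 3
  U → 3
  π[d](U) → 3
  (π[d](U) ∪ π[d](U)) → 6

== RESULT ==
d
4
4
8
8
8
8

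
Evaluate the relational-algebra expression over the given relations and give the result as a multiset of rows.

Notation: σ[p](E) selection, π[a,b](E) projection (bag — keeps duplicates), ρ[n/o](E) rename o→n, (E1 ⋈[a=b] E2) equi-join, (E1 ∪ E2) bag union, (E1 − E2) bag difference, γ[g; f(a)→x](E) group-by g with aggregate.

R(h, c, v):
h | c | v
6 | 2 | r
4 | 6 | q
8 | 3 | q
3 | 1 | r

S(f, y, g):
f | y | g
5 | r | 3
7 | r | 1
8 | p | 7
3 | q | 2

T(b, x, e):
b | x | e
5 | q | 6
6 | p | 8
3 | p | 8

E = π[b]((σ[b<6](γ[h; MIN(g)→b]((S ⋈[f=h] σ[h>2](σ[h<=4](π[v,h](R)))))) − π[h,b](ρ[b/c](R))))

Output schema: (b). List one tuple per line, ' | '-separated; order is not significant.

Subexpression sizes:
  S → 4
  R → 4
  π[v,h](R) → 4
  σ[h<=4](π[v,h](R)) → 2
  σ[h>2](σ[h<=4](π[v,h](R))) → 2
  (S ⋈[f=h] σ[h>2](σ[h<=4](π[v,h](R)))) → 1
  γ[h; MIN(g)→b]((S ⋈[f=h] σ[h>2](σ[h<=4](π[v,h](R))))) → 1
  σ[b<6](γ[h; MIN(g)→b]((S ⋈[f=h] σ[h>2](σ[h<=4](π[v,h](R)))))) → 1
  R → 4
  ρ[b/c](R) → 4
  π[h,b](ρ[b/c](R)) → 4
  (σ[b<6](γ[h; MIN(g)→b]((S ⋈[f=h] σ[h>2](σ[h<=4](π[v,h](R)))))) − π[h,b](ρ[b/c](R))) → 1
  π[b]((σ[b<6](γ[h; MIN(g)→b]((S ⋈[f=h] σ[h>2](σ[h<=4](π[v,h](R)))))) − π[h,b](ρ[b/c](R)))) → 1

== RESULT ==
b
2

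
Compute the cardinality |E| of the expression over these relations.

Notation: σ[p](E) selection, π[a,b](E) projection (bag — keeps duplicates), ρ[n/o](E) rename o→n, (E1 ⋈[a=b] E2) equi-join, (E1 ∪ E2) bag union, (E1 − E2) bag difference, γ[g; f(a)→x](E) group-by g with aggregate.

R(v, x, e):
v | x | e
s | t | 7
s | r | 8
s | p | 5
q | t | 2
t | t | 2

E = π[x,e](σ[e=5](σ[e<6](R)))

Per-node cardinality:
  R → 5
  σ[e<6](R) → 3
  σ[e=5](σ[e<6](R)) → 1
  π[x,e](σ[e=5](σ[e<6](R))) → 1

|E| = 1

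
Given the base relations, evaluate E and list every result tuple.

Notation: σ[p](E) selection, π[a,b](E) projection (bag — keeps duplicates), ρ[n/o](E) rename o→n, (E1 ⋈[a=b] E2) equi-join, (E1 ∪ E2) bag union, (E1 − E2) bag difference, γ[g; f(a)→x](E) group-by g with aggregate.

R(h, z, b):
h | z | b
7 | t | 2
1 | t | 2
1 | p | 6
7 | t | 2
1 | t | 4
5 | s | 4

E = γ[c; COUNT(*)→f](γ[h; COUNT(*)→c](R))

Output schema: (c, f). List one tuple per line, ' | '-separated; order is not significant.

Subexpression sizes:
  R → 6
  γ[h; COUNT(*)→c](R) → 3
  γ[c; COUNT(*)→f](γ[h; COUNT(*)→c](R)) → 3

== RESULT ==
c | f
1 | 1
2 | 1
3 | 1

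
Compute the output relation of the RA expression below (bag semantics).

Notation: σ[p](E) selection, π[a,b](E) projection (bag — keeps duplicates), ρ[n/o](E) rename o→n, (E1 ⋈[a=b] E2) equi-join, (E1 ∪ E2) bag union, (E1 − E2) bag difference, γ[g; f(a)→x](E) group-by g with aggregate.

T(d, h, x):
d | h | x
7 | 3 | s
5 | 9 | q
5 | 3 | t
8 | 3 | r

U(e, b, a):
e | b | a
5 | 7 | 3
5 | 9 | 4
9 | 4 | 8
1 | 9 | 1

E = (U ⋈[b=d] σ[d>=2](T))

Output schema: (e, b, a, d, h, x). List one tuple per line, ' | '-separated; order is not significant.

Subexpression sizes:
  U → 4
  T → 4
  σ[d>=2](T) → 4
  (U ⋈[b=d] σ[d>=2](T)) → 1

== RESULT ==
e | b | a | d | h | x
5 | 7 | 3 | 7 | 3 | s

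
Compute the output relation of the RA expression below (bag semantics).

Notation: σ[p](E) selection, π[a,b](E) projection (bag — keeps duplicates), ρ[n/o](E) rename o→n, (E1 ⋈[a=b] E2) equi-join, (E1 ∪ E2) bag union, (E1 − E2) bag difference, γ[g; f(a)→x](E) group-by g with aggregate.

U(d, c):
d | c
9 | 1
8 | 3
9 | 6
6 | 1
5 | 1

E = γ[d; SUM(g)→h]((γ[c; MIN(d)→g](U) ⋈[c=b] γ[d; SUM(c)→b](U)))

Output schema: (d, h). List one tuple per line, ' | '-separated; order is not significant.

Per-node cardinality:
  U → 5
  γ[c; MIN(d)→g](U) → 3
  U → 5
  γ[d; SUM(c)→b](U) → 4
  (γ[c; MIN(d)→g](U) ⋈[c=b] γ[d; SUM(c)→b](U)) → 3
  γ[d; SUM(g)→h]((γ[c; MIN(d)→g](U) ⋈[c=b] γ[d; SUM(c)→b](U))) → 3

== RESULT ==
d | h
5 | 5
6 | 5
8 | 8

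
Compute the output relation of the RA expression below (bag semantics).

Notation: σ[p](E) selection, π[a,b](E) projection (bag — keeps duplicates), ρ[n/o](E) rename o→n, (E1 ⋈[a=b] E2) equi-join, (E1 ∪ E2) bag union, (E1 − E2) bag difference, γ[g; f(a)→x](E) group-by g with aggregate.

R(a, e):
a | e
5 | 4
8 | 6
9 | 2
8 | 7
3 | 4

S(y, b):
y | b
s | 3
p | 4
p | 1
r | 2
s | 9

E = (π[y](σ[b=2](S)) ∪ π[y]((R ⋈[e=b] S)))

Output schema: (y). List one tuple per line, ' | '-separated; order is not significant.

Per-node cardinality:
  S → 5
  σ[b=2](S) → 1
  π[y](σ[b=2](S)) → 1
  R → 5
  S → 5
  (R ⋈[e=b] S) → 3
  π[y]((R ⋈[e=b] S)) → 3
  (π[y](σ[b=2](S)) ∪ π[y]((R ⋈[e=b] S))) → 4

== RESULT ==
y
p
p
r
r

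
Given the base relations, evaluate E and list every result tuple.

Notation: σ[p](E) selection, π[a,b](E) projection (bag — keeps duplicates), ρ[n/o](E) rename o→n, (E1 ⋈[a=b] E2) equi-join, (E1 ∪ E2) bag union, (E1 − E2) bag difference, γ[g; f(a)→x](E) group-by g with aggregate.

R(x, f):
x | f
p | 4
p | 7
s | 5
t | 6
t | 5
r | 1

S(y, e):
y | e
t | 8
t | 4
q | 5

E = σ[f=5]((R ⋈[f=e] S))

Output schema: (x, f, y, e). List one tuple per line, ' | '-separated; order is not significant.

Per-node cardinality:
  R → 6
  S → 3
  (R ⋈[f=e] S) → 3
  σ[f=5]((R ⋈[f=e] S)) → 2

== RESULT ==
x | f | y | e
s | 5 | q | 5
t | 5 | q | 5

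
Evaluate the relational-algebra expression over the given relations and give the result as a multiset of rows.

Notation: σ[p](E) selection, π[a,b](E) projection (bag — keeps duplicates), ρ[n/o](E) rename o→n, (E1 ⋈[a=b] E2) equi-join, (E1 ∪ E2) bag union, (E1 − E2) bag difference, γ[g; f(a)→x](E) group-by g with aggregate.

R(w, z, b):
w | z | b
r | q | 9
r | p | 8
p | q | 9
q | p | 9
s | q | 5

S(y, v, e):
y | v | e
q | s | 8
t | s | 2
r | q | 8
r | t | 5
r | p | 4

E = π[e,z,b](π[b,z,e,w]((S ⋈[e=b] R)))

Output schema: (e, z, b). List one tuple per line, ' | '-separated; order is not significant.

Per-node cardinality:
  S → 5
  R → 5
  (S ⋈[e=b] R) → 3
  π[b,z,e,w]((S ⋈[e=b] R)) → 3
  π[e,z,b](π[b,z,e,w]((S ⋈[e=b] R))) → 3

== RESULT ==
e | z | b
5 | q | 5
8 | p | 8
8 | p | 8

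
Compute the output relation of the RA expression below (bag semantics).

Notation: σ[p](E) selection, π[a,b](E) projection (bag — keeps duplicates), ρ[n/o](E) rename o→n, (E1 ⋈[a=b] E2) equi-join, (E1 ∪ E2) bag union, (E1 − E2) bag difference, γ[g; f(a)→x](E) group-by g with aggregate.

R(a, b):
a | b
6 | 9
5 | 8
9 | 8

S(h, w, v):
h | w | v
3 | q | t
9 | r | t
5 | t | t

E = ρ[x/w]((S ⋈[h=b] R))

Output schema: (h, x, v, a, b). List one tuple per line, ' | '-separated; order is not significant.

Row counts bottom-up:
  S → 3
  R → 3
  (S ⋈[h=b] R) → 1
  ρ[x/w]((S ⋈[h=b] R)) → 1

== RESULT ==
h | x | v | a | b
9 | r | t | 6 | 9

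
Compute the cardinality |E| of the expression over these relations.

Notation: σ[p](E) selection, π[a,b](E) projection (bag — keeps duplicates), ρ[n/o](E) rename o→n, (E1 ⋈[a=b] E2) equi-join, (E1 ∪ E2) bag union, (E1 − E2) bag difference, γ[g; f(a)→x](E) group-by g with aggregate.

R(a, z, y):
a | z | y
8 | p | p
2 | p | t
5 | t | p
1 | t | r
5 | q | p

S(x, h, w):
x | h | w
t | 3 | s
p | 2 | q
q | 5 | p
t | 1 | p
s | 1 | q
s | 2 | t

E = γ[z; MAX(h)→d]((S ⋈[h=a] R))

Subexpression sizes:
  S → 6
  R → 5
  (S ⋈[h=a] R) → 6
  γ[z; MAX(h)→d]((S ⋈[h=a] R)) → 3

|E| = 3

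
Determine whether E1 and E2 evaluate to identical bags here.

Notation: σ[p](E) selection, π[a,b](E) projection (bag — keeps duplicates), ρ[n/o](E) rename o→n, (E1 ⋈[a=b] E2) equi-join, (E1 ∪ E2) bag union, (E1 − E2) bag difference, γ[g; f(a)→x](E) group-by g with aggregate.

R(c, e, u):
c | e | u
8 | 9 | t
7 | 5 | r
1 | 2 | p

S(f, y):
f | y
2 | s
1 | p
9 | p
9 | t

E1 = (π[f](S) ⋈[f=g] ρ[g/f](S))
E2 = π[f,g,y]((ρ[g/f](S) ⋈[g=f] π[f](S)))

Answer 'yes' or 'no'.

E1 stepwise |·|:
  S → 4
  π[f](S) → 4
  S → 4
  ρ[g/f](S) → 4
  (π[f](S) ⋈[f=g] ρ[g/f](S)) → 6
E2 stepwise |·|:
  S → 4
  ρ[g/f](S) → 4
  S → 4
  π[f](S) → 4
  (ρ[g/f](S) ⋈[g=f] π[f](S)) → 6
  π[f,g,y]((ρ[g/f](S) ⋈[g=f] π[f](S))) → 6

E1 and E2 produce the same multiset:
f | g | y
1 | 1 | p
2 | 2 | s
9 | 9 | p
9 | 9 | p
9 | 9 | t
9 | 9 | t

yes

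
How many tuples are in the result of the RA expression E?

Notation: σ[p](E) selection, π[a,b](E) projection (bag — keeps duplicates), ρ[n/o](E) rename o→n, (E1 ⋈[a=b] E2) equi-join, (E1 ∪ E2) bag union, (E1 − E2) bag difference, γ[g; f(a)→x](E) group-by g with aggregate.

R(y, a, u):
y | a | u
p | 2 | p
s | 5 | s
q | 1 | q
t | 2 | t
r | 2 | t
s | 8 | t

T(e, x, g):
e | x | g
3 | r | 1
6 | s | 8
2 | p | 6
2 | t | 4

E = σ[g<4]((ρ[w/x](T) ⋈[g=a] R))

Stepwise |·|:
  T → 4
  ρ[w/x](T) → 4
  R → 6
  (ρ[w/x](T) ⋈[g=a] R) → 2
  σ[g<4]((ρ[w/x](T) ⋈[g=a] R)) → 1

|E| = 1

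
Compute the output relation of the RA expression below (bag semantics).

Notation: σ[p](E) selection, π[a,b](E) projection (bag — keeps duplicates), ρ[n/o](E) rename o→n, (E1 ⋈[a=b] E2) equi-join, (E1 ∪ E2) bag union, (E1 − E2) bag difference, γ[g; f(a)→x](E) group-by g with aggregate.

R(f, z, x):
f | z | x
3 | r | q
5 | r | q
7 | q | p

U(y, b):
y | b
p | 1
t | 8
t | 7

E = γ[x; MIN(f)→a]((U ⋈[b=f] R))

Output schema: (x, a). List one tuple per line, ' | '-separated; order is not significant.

Stepwise |·|:
  U → 3
  R → 3
  (U ⋈[b=f] R) → 1
  γ[x; MIN(f)→a]((U ⋈[b=f] R)) → 1

== RESULT ==
x | a
p | 7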